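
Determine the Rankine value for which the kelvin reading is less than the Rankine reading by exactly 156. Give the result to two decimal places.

Let R be the Rankine reading. The kelvin reading is K = 5/9·R.
Require K - R = -156: (-4/9)·R = -156.
R = (-156) / (-4/9) = 351.00.

351.00°R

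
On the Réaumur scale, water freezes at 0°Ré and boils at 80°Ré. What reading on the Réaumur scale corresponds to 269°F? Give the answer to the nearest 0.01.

First in Celsius: (269 - 32) × 5/9 = 131.6667°C.
Linearly onto the Réaumur scale: 0 + (131.6667 / 100) × (80 - 0) = 105.33°Ré.

105.33°Ré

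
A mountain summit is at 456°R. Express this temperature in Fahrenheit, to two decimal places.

In Celsius: (456 - 491.67) × 5/9 = -19.8167°C.
In Fahrenheit: -19.8167 × 1.8 + 32 = -3.67°F.

-3.67°F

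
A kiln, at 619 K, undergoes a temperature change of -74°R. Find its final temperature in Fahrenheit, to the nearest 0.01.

580.53°F

Initial temperature in Celsius: 619 - 273.15 = 345.8500°C.
The 74°R change is an interval, so only the factor 5/9 applies: -74 × 5/9 = -41.1111°C.
Final Celsius temperature: 345.8500 - 41.1111 = 304.7389°C.
In Fahrenheit: 304.7389 × 1.8 + 32 = 580.53°F.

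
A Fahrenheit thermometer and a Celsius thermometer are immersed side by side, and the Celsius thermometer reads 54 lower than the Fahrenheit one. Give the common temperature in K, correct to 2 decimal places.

300.65 K

Let x be the Fahrenheit reading; then the Celsius reading is 5/9·x - 17.7778.
(5/9·x - 17.7778) - x = -54  ⇒  (-4/9)·x = -36.2222  ⇒  x = 81.5000°F.
In Celsius: (81.5 - 32) × 5/9 = 27.5000°C.
In kelvin: 27.5000 + 273.15 = 300.65 K.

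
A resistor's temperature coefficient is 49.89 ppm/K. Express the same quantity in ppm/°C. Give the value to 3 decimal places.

49.890 ppm/°C

The quantity depends on a temperature interval, so only the ratio of degree sizes applies; the offset between the scales is irrelevant.
A change of 1°C is a change of 1 K, so per °C the value is 49.89 × 1 = 49.890.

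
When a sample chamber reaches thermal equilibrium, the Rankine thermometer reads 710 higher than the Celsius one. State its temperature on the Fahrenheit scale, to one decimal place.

Let x be the Celsius reading; then the Rankine reading is 1.8·x + 491.67.
(1.8·x + 491.67) - x = 710  ⇒  (0.8)·x = 218.33  ⇒  x = 272.9125°C.
In Fahrenheit: 272.9125 × 1.8 + 32 = 523.2°F.

523.2°F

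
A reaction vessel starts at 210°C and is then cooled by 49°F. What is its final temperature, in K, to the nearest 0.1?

The 49°F change is an interval, so only the factor 5/9 applies: -49 × 5/9 = -27.2222°C.
Final Celsius temperature: 210.0000 - 27.2222 = 182.7778°C.
In kelvin: 182.7778 + 273.15 = 455.9 K.

455.9 K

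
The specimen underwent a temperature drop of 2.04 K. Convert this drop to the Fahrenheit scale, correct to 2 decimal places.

For a temperature interval the offset drops out; only the factor 1.8 applies.
2.04 × 1.8 = 3.67.

3.67°F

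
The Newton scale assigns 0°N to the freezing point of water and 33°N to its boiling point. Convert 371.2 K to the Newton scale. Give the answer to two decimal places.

32.36°N

First in Celsius: 371.2 - 273.15 = 98.0500°C.
Linearly onto the Newton scale: 0 + (98.0500 / 100) × (33 - 0) = 32.36°N.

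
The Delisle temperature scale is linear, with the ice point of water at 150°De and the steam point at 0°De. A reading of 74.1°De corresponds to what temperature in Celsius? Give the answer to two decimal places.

50.60°C

Linear interpolation between the fixed points: C = (74.1 - 150) × 100 / (0 - 150) = 50.6000°C.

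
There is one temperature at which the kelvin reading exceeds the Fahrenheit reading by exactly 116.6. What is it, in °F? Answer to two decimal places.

312.24°F

Let F be the Fahrenheit reading. The kelvin reading is K = 5/9·F + 255.372.
Require K - F = 116.6: (-4/9)·F + 255.372 = 116.6.
F = (116.6 - 255.372) / (-4/9) = 312.24.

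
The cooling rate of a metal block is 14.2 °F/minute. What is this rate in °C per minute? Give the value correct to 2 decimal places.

Since only a temperature interval is involved, the additive offset between the scales drops out.
A change of 1°F is a change of 5/9°C, so 14.2 × 5/9 = 7.89.

7.89 °C/minute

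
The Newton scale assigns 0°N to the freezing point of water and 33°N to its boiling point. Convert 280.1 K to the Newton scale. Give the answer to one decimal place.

2.3°N

First in Celsius: 280.1 - 273.15 = 6.9500°C.
Linearly onto the Newton scale: 0 + (6.9500 / 100) × (33 - 0) = 2.3°N.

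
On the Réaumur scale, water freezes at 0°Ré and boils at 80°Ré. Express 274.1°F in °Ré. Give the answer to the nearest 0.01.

107.60°Ré

First in Celsius: (274.1 - 32) × 5/9 = 134.5000°C.
Linearly onto the Réaumur scale: 0 + (134.5000 / 100) × (80 - 0) = 107.60°Ré.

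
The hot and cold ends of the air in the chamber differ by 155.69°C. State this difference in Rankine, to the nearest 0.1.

280.2°R

For a temperature interval the offset drops out; only the factor 1.8 applies.
155.69 × 1.8 = 280.2.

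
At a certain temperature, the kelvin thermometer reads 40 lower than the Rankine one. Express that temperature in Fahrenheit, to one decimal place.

-369.7°F

Let x be the Rankine reading; then the kelvin reading is 5/9·x.
(5/9·x) - x = -40  ⇒  (-4/9)·x = -40  ⇒  x = 90.0000°R.
In Celsius: (90 - 491.67) × 5/9 = -223.1500°C.
In Fahrenheit: -223.1500 × 1.8 + 32 = -369.7°F.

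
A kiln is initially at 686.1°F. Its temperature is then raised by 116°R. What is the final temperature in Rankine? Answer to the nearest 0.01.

Initial temperature in Celsius: (686.1 - 32) × 5/9 = 363.3889°C.
The 116°R change is an interval, so only the factor 5/9 applies: +116 × 5/9 = +64.4444°C.
Final Celsius temperature: 363.3889 + 64.4444 = 427.8333°C.
In Rankine: 427.8333 × 1.8 + 491.67 = 1261.77°R.

1261.77°R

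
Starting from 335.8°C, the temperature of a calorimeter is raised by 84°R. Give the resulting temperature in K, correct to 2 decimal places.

The 84°R change is an interval, so only the factor 5/9 applies: +84 × 5/9 = +46.6667°C.
Final Celsius temperature: 335.8000 + 46.6667 = 382.4667°C.
In kelvin: 382.4667 + 273.15 = 655.62 K.

655.62 K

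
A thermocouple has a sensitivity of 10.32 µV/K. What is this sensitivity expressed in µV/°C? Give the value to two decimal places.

10.32 µV/°C

Since only a temperature interval is involved, the additive offset between the scales drops out.
A change of 1°C is a change of 1 K, so per °C the value is 10.32 × 1 = 10.32.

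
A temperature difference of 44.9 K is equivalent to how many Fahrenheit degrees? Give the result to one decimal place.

Only the scale ratio 1.8 matters for a change in temperature.
44.9 × 1.8 = 80.8.

80.8°F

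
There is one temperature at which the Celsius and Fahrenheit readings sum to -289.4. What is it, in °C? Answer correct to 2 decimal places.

-114.79°C

Let C be the Celsius reading. The Fahrenheit reading is F = 1.8·C + 32.
Require C + F = -289.4: (2.8)·C + 32 = -289.4.
C = (-289.4 - 32) / (2.8) = -114.79.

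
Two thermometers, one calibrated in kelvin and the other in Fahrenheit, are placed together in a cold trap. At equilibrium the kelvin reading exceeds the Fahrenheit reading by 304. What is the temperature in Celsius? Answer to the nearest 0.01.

Let x be the kelvin reading; then the Fahrenheit reading is 1.8·x - 459.67.
(1.8·x - 459.67) - x = -304  ⇒  (0.8)·x = 155.67  ⇒  x = 194.5875 K.
In Celsius: 194.5875 - 273.15 = -78.56°C.

-78.56°C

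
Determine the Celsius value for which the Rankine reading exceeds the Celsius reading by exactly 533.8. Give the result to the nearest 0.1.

52.7°C

Let C be the Celsius reading. The Rankine reading is R = 1.8·C + 491.67.
Require R - C = 533.8: (0.8)·C + 491.67 = 533.8.
C = (533.8 - 491.67) / (0.8) = 52.7.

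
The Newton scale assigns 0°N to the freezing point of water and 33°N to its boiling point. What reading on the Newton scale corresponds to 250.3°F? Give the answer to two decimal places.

First in Celsius: (250.3 - 32) × 5/9 = 121.2778°C.
Linearly onto the Newton scale: 0 + (121.2778 / 100) × (33 - 0) = 40.02°N.

40.02°N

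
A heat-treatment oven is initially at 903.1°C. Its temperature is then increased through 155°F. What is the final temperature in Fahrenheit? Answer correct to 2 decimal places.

1812.58°F

The 155°F change is an interval, so only the factor 5/9 applies: +155 × 5/9 = +86.1111°C.
Final Celsius temperature: 903.1000 + 86.1111 = 989.2111°C.
In Fahrenheit: 989.2111 × 1.8 + 32 = 1812.58°F.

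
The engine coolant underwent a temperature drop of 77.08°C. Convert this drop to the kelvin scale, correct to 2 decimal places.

Celsius and kelvin degrees are the same size, so the interval is unchanged: 77.08.

77.08 K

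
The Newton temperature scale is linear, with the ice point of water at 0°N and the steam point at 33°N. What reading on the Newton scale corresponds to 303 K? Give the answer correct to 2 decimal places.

First in Celsius: 303 - 273.15 = 29.8500°C.
Linearly onto the Newton scale: 0 + (29.8500 / 100) × (33 - 0) = 9.85°N.

9.85°N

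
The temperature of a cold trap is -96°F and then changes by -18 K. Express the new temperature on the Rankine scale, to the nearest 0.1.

Initial temperature in Celsius: (-96 - 32) × 5/9 = -71.1111°C.
The 18 K change is an interval; Kelvin and Celsius degrees are the same size, so ΔC = -18°C.
Final Celsius temperature: -71.1111 - 18.0000 = -89.1111°C.
In Rankine: -89.1111 × 1.8 + 491.67 = 331.3°R.

331.3°R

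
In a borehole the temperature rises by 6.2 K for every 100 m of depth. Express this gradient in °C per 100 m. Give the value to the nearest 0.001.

6.200 °C/100 m

Since only a temperature interval is involved, the additive offset between the scales drops out.
A change of 1 K is a change of 1°C, so 6.2 × 1 = 6.200.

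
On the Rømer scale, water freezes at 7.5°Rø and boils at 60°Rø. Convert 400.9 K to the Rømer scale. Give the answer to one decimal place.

74.6°Rø

First in Celsius: 400.9 - 273.15 = 127.7500°C.
Linearly onto the Rømer scale: 7.5 + (127.7500 / 100) × (60 - 7.5) = 74.6°Rø.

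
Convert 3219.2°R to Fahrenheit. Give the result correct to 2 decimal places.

In Celsius: (3219.2 - 491.67) × 5/9 = 1515.2944°C.
In Fahrenheit: 1515.2944 × 1.8 + 32 = 2759.53°F.

2759.53°F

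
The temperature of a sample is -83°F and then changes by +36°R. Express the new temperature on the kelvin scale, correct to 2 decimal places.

Initial temperature in Celsius: (-83 - 32) × 5/9 = -63.8889°C.
The 36°R change is an interval, so only the factor 5/9 applies: +36 × 5/9 = +20.0000°C.
Final Celsius temperature: -63.8889 + 20.0000 = -43.8889°C.
In kelvin: -43.8889 + 273.15 = 229.26 K.

229.26 K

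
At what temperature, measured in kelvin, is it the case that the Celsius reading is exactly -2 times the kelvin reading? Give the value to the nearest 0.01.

Let K be the kelvin reading. The Celsius reading is C = 1·K - 273.15.
Require C = -2·K: 1·K - 273.15 = -2·K.
(3)·K = 273.15  ⇒  K = 91.05.

91.05 K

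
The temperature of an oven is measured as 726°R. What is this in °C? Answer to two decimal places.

In Celsius: (726 - 491.67) × 5/9 = 130.1833°C.

130.18°C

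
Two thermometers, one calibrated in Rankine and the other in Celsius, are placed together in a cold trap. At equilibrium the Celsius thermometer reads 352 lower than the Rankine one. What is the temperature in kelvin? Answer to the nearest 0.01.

98.56 K

Let x be the Rankine reading; then the Celsius reading is 5/9·x - 273.15.
(5/9·x - 273.15) - x = -352  ⇒  (-4/9)·x = -78.85  ⇒  x = 177.4125°R.
In Celsius: (177.4125 - 491.67) × 5/9 = -174.5875°C.
In kelvin: -174.5875 + 273.15 = 98.56 K.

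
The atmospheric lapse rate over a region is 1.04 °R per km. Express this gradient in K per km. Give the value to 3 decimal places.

The quantity depends on a temperature interval, so only the ratio of degree sizes applies; the offset between the scales is irrelevant.
A change of 1°R is a change of 5/9 K, so 1.04 × 5/9 = 0.578.

0.578 K/km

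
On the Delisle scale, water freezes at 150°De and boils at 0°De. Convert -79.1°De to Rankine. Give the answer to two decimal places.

766.59°R

Linear interpolation between the fixed points: C = (-79.1 - 150) × 100 / (0 - 150) = 152.7333°C.
Then 152.7333 × 1.8 + 491.67 = 766.59°R.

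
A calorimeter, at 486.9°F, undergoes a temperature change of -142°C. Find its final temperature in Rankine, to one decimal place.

Initial temperature in Celsius: (486.9 - 32) × 5/9 = 252.7222°C.
Final Celsius temperature: 252.7222 - 142.0000 = 110.7222°C.
In Rankine: 110.7222 × 1.8 + 491.67 = 691.0°R.

691.0°R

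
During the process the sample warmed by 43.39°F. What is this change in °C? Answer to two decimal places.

24.11°C

An interval of 1°F corresponds to 5/9°C.
43.39 × 5/9 = 24.11.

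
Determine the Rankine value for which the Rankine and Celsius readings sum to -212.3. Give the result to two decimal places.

39.12°R

Let R be the Rankine reading. The Celsius reading is C = 5/9·R - 273.15.
Require R + C = -212.3: (14/9)·R - 273.15 = -212.3.
R = (-212.3 + 273.15) / (14/9) = 39.12.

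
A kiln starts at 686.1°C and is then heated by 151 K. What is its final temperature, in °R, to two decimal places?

The 151 K change is an interval; Kelvin and Celsius degrees are the same size, so ΔC = +151°C.
Final Celsius temperature: 686.1000 + 151.0000 = 837.1000°C.
In Rankine: 837.1000 × 1.8 + 491.67 = 1998.45°R.

1998.45°R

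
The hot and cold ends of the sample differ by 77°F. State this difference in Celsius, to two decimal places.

An interval of 1°F corresponds to 5/9°C.
77 × 5/9 = 42.78.

42.78°C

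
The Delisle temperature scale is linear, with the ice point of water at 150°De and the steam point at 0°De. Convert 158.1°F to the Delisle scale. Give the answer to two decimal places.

44.92°De

First in Celsius: (158.1 - 32) × 5/9 = 70.0556°C.
Linearly onto the Delisle scale: 150 + (70.0556 / 100) × (0 - 150) = 44.92°De.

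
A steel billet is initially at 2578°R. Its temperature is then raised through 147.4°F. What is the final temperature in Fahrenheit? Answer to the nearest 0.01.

2265.73°F

Initial temperature in Celsius: (2578 - 491.67) × 5/9 = 1159.0722°C.
The 147.4°F change is an interval, so only the factor 5/9 applies: +147.4 × 5/9 = +81.8889°C.
Final Celsius temperature: 1159.0722 + 81.8889 = 1240.9611°C.
In Fahrenheit: 1240.9611 × 1.8 + 32 = 2265.73°F.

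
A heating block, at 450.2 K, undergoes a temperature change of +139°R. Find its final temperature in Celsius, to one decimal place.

Initial temperature in Celsius: 450.2 - 273.15 = 177.0500°C.
The 139°R change is an interval, so only the factor 5/9 applies: +139 × 5/9 = +77.2222°C.
Final Celsius temperature: 177.0500 + 77.2222 = 254.2722°C.

254.3°C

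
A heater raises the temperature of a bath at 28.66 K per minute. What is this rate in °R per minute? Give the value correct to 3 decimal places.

Since only a temperature interval is involved, the additive offset between the scales drops out.
A change of 1 K is a change of 1.8°R, so 28.66 × 1.8 = 51.588.

51.588 °R/minute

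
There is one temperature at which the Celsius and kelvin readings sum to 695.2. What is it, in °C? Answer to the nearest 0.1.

211.0°C

Let C be the Celsius reading. The kelvin reading is K = 1·C + 273.15.
Require C + K = 695.2: (2)·C + 273.15 = 695.2.
C = (695.2 - 273.15) / (2) = 211.0.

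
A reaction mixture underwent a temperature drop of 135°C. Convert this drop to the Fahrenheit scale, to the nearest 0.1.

243.0°F

For a temperature interval the offset drops out; only the factor 1.8 applies.
135 × 1.8 = 243.0.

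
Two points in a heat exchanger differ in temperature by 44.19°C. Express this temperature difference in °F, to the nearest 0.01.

For a temperature interval the offset drops out; only the factor 1.8 applies.
44.19 × 1.8 = 79.54.

79.54°F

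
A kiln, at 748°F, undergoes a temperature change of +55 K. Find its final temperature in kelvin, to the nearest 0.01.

Initial temperature in Celsius: (748 - 32) × 5/9 = 397.7778°C.
The 55 K change is an interval; Kelvin and Celsius degrees are the same size, so ΔC = +55°C.
Final Celsius temperature: 397.7778 + 55.0000 = 452.7778°C.
In kelvin: 452.7778 + 273.15 = 725.93 K.

725.93 K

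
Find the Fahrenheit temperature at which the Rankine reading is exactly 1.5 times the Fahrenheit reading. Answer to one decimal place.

Let F be the Fahrenheit reading. The Rankine reading is R = 1·F + 459.67.
Require R = 1.5·F: 1·F + 459.67 = 1.5·F.
(-0.5)·F = -459.67  ⇒  F = 919.3.

919.3°F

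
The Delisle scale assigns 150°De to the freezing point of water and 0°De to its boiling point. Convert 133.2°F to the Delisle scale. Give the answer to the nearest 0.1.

65.7°De

First in Celsius: (133.2 - 32) × 5/9 = 56.2222°C.
Linearly onto the Delisle scale: 150 + (56.2222 / 100) × (0 - 150) = 65.7°De.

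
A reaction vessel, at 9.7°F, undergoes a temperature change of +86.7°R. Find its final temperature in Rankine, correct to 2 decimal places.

556.07°R

Initial temperature in Celsius: (9.7 - 32) × 5/9 = -12.3889°C.
The 86.7°R change is an interval, so only the factor 5/9 applies: +86.7 × 5/9 = +48.1667°C.
Final Celsius temperature: -12.3889 + 48.1667 = 35.7778°C.
In Rankine: 35.7778 × 1.8 + 491.67 = 556.07°R.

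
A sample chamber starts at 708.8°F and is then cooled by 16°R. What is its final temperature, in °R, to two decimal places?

1152.47°R

Initial temperature in Celsius: (708.8 - 32) × 5/9 = 376.0000°C.
The 16°R change is an interval, so only the factor 5/9 applies: -16 × 5/9 = -8.8889°C.
Final Celsius temperature: 376.0000 - 8.8889 = 367.1111°C.
In Rankine: 367.1111 × 1.8 + 491.67 = 1152.47°R.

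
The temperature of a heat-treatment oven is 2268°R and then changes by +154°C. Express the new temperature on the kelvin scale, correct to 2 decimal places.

Initial temperature in Celsius: (2268 - 491.67) × 5/9 = 986.8500°C.
Final Celsius temperature: 986.8500 + 154.0000 = 1140.8500°C.
In kelvin: 1140.8500 + 273.15 = 1414.00 K.

1414.00 K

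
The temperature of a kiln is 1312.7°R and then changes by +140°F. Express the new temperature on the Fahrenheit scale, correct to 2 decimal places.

993.03°F

Initial temperature in Celsius: (1312.7 - 491.67) × 5/9 = 456.1278°C.
The 140°F change is an interval, so only the factor 5/9 applies: +140 × 5/9 = +77.7778°C.
Final Celsius temperature: 456.1278 + 77.7778 = 533.9056°C.
In Fahrenheit: 533.9056 × 1.8 + 32 = 993.03°F.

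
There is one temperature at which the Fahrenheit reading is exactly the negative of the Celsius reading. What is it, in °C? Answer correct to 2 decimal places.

Let C be the Celsius reading. The Fahrenheit reading is F = 1.8·C + 32.
Require F = -1·C: 1.8·C + 32 = -1·C.
(2.8)·C = -32  ⇒  C = -11.43.

-11.43°C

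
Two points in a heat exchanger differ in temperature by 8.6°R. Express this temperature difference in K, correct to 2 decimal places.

4.78 K

An interval of 1°R corresponds to 5/9 K.
8.6 × 5/9 = 4.78.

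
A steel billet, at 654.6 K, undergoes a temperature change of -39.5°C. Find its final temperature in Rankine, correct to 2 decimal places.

Initial temperature in Celsius: 654.6 - 273.15 = 381.4500°C.
Final Celsius temperature: 381.4500 - 39.5000 = 341.9500°C.
In Rankine: 341.9500 × 1.8 + 491.67 = 1107.18°R.

1107.18°R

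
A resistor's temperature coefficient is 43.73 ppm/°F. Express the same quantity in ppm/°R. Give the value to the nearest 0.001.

The quantity depends on a temperature interval, so only the ratio of degree sizes applies; the offset between the scales is irrelevant.
A change of 1°R is a change of 1°F, so per °R the value is 43.73 × 1 = 43.730.

43.730 ppm/°R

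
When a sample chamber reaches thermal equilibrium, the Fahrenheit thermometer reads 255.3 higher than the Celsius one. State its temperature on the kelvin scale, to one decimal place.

Let x be the Celsius reading; then the Fahrenheit reading is 1.8·x + 32.
(1.8·x + 32) - x = 255.3  ⇒  (0.8)·x = 223.3  ⇒  x = 279.1250°C.
In kelvin: 279.1250 + 273.15 = 552.3 K.

552.3 K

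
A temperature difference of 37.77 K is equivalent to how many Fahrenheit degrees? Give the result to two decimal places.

For a temperature interval the offset drops out; only the factor 1.8 applies.
37.77 × 1.8 = 67.99.

67.99°F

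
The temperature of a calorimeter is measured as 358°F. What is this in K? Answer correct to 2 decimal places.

454.26 K

In Celsius: (358 - 32) × 5/9 = 181.1111°C.
In kelvin: 181.1111 + 273.15 = 454.26 K.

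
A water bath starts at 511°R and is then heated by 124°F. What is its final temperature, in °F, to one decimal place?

175.3°F

Initial temperature in Celsius: (511 - 491.67) × 5/9 = 10.7389°C.
The 124°F change is an interval, so only the factor 5/9 applies: +124 × 5/9 = +68.8889°C.
Final Celsius temperature: 10.7389 + 68.8889 = 79.6278°C.
In Fahrenheit: 79.6278 × 1.8 + 32 = 175.3°F.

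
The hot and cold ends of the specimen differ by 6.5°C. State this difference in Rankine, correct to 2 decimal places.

Only the scale ratio 1.8 matters for a change in temperature.
6.5 × 1.8 = 11.70.

11.70°R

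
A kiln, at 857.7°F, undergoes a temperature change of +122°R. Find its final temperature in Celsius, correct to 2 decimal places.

526.50°C

Initial temperature in Celsius: (857.7 - 32) × 5/9 = 458.7222°C.
The 122°R change is an interval, so only the factor 5/9 applies: +122 × 5/9 = +67.7778°C.
Final Celsius temperature: 458.7222 + 67.7778 = 526.5000°C.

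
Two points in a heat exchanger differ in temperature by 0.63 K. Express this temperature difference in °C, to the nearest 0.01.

Kelvin and Celsius degrees are the same size, so the interval is unchanged: 0.63.

0.63°C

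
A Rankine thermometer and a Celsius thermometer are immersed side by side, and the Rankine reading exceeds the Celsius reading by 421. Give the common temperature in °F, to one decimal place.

Let x be the Rankine reading; then the Celsius reading is 5/9·x - 273.15.
(5/9·x - 273.15) - x = -421  ⇒  (-4/9)·x = -147.85  ⇒  x = 332.6625°R.
In Celsius: (332.6625 - 491.67) × 5/9 = -88.3375°C.
In Fahrenheit: -88.3375 × 1.8 + 32 = -127.0°F.

-127.0°F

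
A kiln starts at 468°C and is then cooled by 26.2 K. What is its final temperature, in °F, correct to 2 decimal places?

The 26.2 K change is an interval; Kelvin and Celsius degrees are the same size, so ΔC = -26.2°C.
Final Celsius temperature: 468.0000 - 26.2000 = 441.8000°C.
In Fahrenheit: 441.8000 × 1.8 + 32 = 827.24°F.

827.24°F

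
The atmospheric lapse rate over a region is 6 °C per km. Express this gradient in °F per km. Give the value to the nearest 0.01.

10.80 °F/km

Since only a temperature interval is involved, the additive offset between the scales drops out.
A change of 1°C is a change of 1.8°F, so 6 × 1.8 = 10.80.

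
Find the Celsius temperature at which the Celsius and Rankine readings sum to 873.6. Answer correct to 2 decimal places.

136.40°C

Let C be the Celsius reading. The Rankine reading is R = 1.8·C + 491.67.
Require C + R = 873.6: (2.8)·C + 491.67 = 873.6.
C = (873.6 - 491.67) / (2.8) = 136.40.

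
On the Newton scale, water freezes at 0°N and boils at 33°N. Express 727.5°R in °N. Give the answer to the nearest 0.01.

First in Celsius: (727.5 - 491.67) × 5/9 = 131.0167°C.
Linearly onto the Newton scale: 0 + (131.0167 / 100) × (33 - 0) = 43.24°N.

43.24°N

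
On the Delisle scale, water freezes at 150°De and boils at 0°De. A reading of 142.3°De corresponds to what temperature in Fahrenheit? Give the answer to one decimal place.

41.2°F

Linear interpolation between the fixed points: C = (142.3 - 150) × 100 / (0 - 150) = 5.1333°C.
Then 5.1333 × 1.8 + 32 = 41.2°F.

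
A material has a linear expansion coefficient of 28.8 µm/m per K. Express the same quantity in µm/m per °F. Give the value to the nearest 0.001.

16.000 µm/m per °F

The quantity depends on a temperature interval, so only the ratio of degree sizes applies; the offset between the scales is irrelevant.
A change of 1°F is a change of 5/9 K, so per °F the value is 28.8 × 5/9 = 16.000.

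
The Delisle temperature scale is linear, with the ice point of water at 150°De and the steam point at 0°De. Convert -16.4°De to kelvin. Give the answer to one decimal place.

384.1 K

Linear interpolation between the fixed points: C = (-16.4 - 150) × 100 / (0 - 150) = 110.9333°C.
Then 110.9333 + 273.15 = 384.1 K.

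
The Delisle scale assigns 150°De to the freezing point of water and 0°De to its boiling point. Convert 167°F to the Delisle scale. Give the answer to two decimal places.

First in Celsius: (167 - 32) × 5/9 = 75.0000°C.
Linearly onto the Delisle scale: 150 + (75.0000 / 100) × (0 - 150) = 37.50°De.

37.50°De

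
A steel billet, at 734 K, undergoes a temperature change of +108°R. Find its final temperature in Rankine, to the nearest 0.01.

1429.20°R

Initial temperature in Celsius: 734 - 273.15 = 460.8500°C.
The 108°R change is an interval, so only the factor 5/9 applies: +108 × 5/9 = +60.0000°C.
Final Celsius temperature: 460.8500 + 60.0000 = 520.8500°C.
In Rankine: 520.8500 × 1.8 + 491.67 = 1429.20°R.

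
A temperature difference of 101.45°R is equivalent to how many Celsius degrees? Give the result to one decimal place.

An interval of 1°R corresponds to 5/9°C.
101.45 × 5/9 = 56.4.

56.4°C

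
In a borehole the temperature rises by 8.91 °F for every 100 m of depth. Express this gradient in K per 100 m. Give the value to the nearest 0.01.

The quantity depends on a temperature interval, so only the ratio of degree sizes applies; the offset between the scales is irrelevant.
A change of 1°F is a change of 5/9 K, so 8.91 × 5/9 = 4.95.

4.95 K/100 m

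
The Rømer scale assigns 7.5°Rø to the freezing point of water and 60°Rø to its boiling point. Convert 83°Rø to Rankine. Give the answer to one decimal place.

750.5°R

Linear interpolation between the fixed points: C = (83 - 7.5) × 100 / (60 - 7.5) = 143.8095°C.
Then 143.8095 × 1.8 + 491.67 = 750.5°R.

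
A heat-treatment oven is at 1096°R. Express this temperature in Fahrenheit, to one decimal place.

In Celsius: (1096 - 491.67) × 5/9 = 335.7389°C.
In Fahrenheit: 335.7389 × 1.8 + 32 = 636.3°F.

636.3°F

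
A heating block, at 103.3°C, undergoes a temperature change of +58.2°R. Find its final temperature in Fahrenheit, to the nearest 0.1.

The 58.2°R change is an interval, so only the factor 5/9 applies: +58.2 × 5/9 = +32.3333°C.
Final Celsius temperature: 103.3000 + 32.3333 = 135.6333°C.
In Fahrenheit: 135.6333 × 1.8 + 32 = 276.1°F.

276.1°F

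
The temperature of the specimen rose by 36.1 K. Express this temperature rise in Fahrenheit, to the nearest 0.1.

65.0°F

An interval of 1 K corresponds to 1.8°F.
36.1 × 1.8 = 65.0.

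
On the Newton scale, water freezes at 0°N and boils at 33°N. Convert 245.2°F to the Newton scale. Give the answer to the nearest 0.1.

39.1°N

First in Celsius: (245.2 - 32) × 5/9 = 118.4444°C.
Linearly onto the Newton scale: 0 + (118.4444 / 100) × (33 - 0) = 39.1°N.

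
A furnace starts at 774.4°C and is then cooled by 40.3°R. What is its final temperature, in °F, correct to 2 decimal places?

The 40.3°R change is an interval, so only the factor 5/9 applies: -40.3 × 5/9 = -22.3889°C.
Final Celsius temperature: 774.4000 - 22.3889 = 752.0111°C.
In Fahrenheit: 752.0111 × 1.8 + 32 = 1385.62°F.

1385.62°F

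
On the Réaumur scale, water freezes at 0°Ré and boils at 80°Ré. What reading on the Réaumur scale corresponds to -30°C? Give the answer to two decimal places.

-24.00°Ré

Linearly onto the Réaumur scale: 0 + (-30.0000 / 100) × (80 - 0) = -24.00°Ré.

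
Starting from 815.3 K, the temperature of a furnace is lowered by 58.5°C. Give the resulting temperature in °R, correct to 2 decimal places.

Initial temperature in Celsius: 815.3 - 273.15 = 542.1500°C.
Final Celsius temperature: 542.1500 - 58.5000 = 483.6500°C.
In Rankine: 483.6500 × 1.8 + 491.67 = 1362.24°R.

1362.24°R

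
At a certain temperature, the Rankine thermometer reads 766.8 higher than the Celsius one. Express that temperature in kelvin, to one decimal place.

Let x be the Celsius reading; then the Rankine reading is 1.8·x + 491.67.
(1.8·x + 491.67) - x = 766.8  ⇒  (0.8)·x = 275.13  ⇒  x = 343.9125°C.
In kelvin: 343.9125 + 273.15 = 617.1 K.

617.1 K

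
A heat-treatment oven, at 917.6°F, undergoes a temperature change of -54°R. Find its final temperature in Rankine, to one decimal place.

1323.3°R

Initial temperature in Celsius: (917.6 - 32) × 5/9 = 492.0000°C.
The 54°R change is an interval, so only the factor 5/9 applies: -54 × 5/9 = -30.0000°C.
Final Celsius temperature: 492.0000 - 30.0000 = 462.0000°C.
In Rankine: 462.0000 × 1.8 + 491.67 = 1323.3°R.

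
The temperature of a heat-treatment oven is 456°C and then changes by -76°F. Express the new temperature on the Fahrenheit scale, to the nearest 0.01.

776.80°F

The 76°F change is an interval, so only the factor 5/9 applies: -76 × 5/9 = -42.2222°C.
Final Celsius temperature: 456.0000 - 42.2222 = 413.7778°C.
In Fahrenheit: 413.7778 × 1.8 + 32 = 776.80°F.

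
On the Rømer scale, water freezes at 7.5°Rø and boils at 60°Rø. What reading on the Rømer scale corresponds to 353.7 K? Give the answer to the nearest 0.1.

49.8°Rø

First in Celsius: 353.7 - 273.15 = 80.5500°C.
Linearly onto the Rømer scale: 7.5 + (80.5500 / 100) × (60 - 7.5) = 49.8°Rø.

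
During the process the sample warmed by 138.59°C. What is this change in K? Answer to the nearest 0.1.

Celsius and kelvin degrees are the same size, so the interval is unchanged: 138.6.

138.6 K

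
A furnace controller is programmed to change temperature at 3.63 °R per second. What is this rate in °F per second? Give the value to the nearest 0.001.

Since only a temperature interval is involved, the additive offset between the scales drops out.
A change of 1°R is a change of 1°F, so 3.63 × 1 = 3.630.

3.630 °F/second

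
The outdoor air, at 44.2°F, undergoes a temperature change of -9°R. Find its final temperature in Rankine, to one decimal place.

494.9°R

Initial temperature in Celsius: (44.2 - 32) × 5/9 = 6.7778°C.
The 9°R change is an interval, so only the factor 5/9 applies: -9 × 5/9 = -5.0000°C.
Final Celsius temperature: 6.7778 - 5.0000 = 1.7778°C.
In Rankine: 1.7778 × 1.8 + 491.67 = 494.9°R.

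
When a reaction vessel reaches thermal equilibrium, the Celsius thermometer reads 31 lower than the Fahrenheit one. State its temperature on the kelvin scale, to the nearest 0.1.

271.9 K

Let x be the Fahrenheit reading; then the Celsius reading is 5/9·x - 17.7778.
(5/9·x - 17.7778) - x = -31  ⇒  (-4/9)·x = -13.2222  ⇒  x = 29.7500°F.
In Celsius: (29.75 - 32) × 5/9 = -1.2500°C.
In kelvin: -1.2500 + 273.15 = 271.9 K.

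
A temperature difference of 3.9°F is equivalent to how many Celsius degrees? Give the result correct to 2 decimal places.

2.17°C

For a temperature interval the offset drops out; only the factor 5/9 applies.
3.9 × 5/9 = 2.17.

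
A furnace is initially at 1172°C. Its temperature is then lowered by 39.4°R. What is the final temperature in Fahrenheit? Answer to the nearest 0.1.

The 39.4°R change is an interval, so only the factor 5/9 applies: -39.4 × 5/9 = -21.8889°C.
Final Celsius temperature: 1172.0000 - 21.8889 = 1150.1111°C.
In Fahrenheit: 1150.1111 × 1.8 + 32 = 2102.2°F.

2102.2°F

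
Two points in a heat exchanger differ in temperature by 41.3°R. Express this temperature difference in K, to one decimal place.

22.9 K

For a temperature interval the offset drops out; only the factor 5/9 applies.
41.3 × 5/9 = 22.9.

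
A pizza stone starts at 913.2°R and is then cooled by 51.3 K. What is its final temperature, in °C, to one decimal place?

182.9°C

Initial temperature in Celsius: (913.2 - 491.67) × 5/9 = 234.1833°C.
The 51.3 K change is an interval; Kelvin and Celsius degrees are the same size, so ΔC = -51.3°C.
Final Celsius temperature: 234.1833 - 51.3000 = 182.8833°C.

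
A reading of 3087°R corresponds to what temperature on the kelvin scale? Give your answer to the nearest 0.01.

In Celsius: (3087 - 491.67) × 5/9 = 1441.8500°C.
In kelvin: 1441.8500 + 273.15 = 1715.00 K.

1715.00 K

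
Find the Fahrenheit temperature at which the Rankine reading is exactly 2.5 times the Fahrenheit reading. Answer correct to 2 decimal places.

Let F be the Fahrenheit reading. The Rankine reading is R = 1·F + 459.67.
Require R = 2.5·F: 1·F + 459.67 = 2.5·F.
(-1.5)·F = -459.67  ⇒  F = 306.45.

306.45°F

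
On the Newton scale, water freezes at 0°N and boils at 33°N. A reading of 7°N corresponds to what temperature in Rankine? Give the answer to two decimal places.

529.85°R

Linear interpolation between the fixed points: C = (7 - 0) × 100 / (33 - 0) = 21.2121°C.
Then 21.2121 × 1.8 + 491.67 = 529.85°R.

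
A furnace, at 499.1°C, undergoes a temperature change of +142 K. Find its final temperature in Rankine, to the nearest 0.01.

The 142 K change is an interval; Kelvin and Celsius degrees are the same size, so ΔC = +142°C.
Final Celsius temperature: 499.1000 + 142.0000 = 641.1000°C.
In Rankine: 641.1000 × 1.8 + 491.67 = 1645.65°R.

1645.65°R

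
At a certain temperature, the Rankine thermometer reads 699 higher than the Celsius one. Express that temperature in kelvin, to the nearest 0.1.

532.3 K

Let x be the Celsius reading; then the Rankine reading is 1.8·x + 491.67.
(1.8·x + 491.67) - x = 699  ⇒  (0.8)·x = 207.33  ⇒  x = 259.1625°C.
In kelvin: 259.1625 + 273.15 = 532.3 K.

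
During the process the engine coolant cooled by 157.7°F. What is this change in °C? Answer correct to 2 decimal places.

87.61°C

An interval of 1°F corresponds to 5/9°C.
157.7 × 5/9 = 87.61.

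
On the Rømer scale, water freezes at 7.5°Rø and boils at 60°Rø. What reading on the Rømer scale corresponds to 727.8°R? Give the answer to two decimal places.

76.37°Rø

First in Celsius: (727.8 - 491.67) × 5/9 = 131.1833°C.
Linearly onto the Rømer scale: 7.5 + (131.1833 / 100) × (60 - 7.5) = 76.37°Rø.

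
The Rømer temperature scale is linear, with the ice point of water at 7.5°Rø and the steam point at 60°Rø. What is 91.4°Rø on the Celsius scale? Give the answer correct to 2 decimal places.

159.81°C

Linear interpolation between the fixed points: C = (91.4 - 7.5) × 100 / (60 - 7.5) = 159.8095°C.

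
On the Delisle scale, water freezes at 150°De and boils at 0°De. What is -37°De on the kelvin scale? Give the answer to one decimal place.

397.8 K

Linear interpolation between the fixed points: C = (-37 - 150) × 100 / (0 - 150) = 124.6667°C.
Then 124.6667 + 273.15 = 397.8 K.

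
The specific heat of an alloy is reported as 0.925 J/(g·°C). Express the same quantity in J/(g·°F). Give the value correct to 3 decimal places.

0.514 J/(g·°F)

Since only a temperature interval is involved, the additive offset between the scales drops out.
A change of 1°F is a change of 5/9°C, so per °F the value is 0.925 × 5/9 = 0.514.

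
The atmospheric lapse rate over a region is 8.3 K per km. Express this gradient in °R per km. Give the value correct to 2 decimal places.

Since only a temperature interval is involved, the additive offset between the scales drops out.
A change of 1 K is a change of 1.8°R, so 8.3 × 1.8 = 14.94.

14.94 °R/km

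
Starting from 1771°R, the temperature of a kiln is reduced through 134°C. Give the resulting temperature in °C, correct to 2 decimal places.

Initial temperature in Celsius: (1771 - 491.67) × 5/9 = 710.7389°C.
Final Celsius temperature: 710.7389 - 134.0000 = 576.7389°C.

576.74°C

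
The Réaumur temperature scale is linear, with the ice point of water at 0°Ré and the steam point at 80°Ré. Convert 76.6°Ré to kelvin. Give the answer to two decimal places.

368.90 K

Linear interpolation between the fixed points: C = (76.6 - 0) × 100 / (80 - 0) = 95.7500°C.
Then 95.7500 + 273.15 = 368.90 K.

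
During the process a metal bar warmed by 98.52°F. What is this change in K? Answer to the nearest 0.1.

54.7 K

An interval of 1°F corresponds to 5/9 K.
98.52 × 5/9 = 54.7.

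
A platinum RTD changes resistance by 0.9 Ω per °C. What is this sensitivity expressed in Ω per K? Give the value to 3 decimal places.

0.900 Ω per K

Since only a temperature interval is involved, the additive offset between the scales drops out.
A change of 1 K is a change of 1°C, so per K the value is 0.9 × 1 = 0.900.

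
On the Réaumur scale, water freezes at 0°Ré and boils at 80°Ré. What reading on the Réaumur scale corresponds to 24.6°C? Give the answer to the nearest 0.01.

Linearly onto the Réaumur scale: 0 + (24.6000 / 100) × (80 - 0) = 19.68°Ré.

19.68°Ré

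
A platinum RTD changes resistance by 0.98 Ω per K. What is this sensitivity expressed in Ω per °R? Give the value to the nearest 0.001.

The quantity depends on a temperature interval, so only the ratio of degree sizes applies; the offset between the scales is irrelevant.
A change of 1°R is a change of 5/9 K, so per °R the value is 0.98 × 5/9 = 0.544.

0.544 Ω per °R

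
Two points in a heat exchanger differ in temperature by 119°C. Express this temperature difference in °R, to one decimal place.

Only the scale ratio 1.8 matters for a change in temperature.
119 × 1.8 = 214.2.

214.2°R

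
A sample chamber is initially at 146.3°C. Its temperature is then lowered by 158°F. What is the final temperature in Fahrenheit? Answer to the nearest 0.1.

137.3°F

The 158°F change is an interval, so only the factor 5/9 applies: -158 × 5/9 = -87.7778°C.
Final Celsius temperature: 146.3000 - 87.7778 = 58.5222°C.
In Fahrenheit: 58.5222 × 1.8 + 32 = 137.3°F.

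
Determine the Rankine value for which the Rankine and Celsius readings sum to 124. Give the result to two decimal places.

Let R be the Rankine reading. The Celsius reading is C = 5/9·R - 273.15.
Require R + C = 124: (14/9)·R - 273.15 = 124.
R = (124 + 273.15) / (14/9) = 255.31.

255.31°R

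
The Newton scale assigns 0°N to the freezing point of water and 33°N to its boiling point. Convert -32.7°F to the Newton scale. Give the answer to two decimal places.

-11.86°N

First in Celsius: (-32.7 - 32) × 5/9 = -35.9444°C.
Linearly onto the Newton scale: 0 + (-35.9444 / 100) × (33 - 0) = -11.86°N.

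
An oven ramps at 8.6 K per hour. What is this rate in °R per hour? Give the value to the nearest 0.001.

15.480 °R/hour

The quantity depends on a temperature interval, so only the ratio of degree sizes applies; the offset between the scales is irrelevant.
A change of 1 K is a change of 1.8°R, so 8.6 × 1.8 = 15.480.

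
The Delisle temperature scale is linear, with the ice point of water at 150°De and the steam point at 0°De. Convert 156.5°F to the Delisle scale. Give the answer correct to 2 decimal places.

First in Celsius: (156.5 - 32) × 5/9 = 69.1667°C.
Linearly onto the Delisle scale: 150 + (69.1667 / 100) × (0 - 150) = 46.25°De.

46.25°De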